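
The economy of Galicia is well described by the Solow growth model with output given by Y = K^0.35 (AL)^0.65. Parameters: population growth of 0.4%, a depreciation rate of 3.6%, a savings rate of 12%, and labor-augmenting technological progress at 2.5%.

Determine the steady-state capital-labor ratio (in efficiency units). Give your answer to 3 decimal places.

k* = 2.568

At the steady state, Δk = 0, so s·k^α = (n + g + δ)·k.
Dividing both sides by k: k^(1−α) = s / (n + g + δ).
k^0.65 = 0.12 / (0.004 + 0.025 + 0.036) = 0.12 / 0.065 = 1.8462
k* = 1.8462^(1/0.65) ≈ 2.5684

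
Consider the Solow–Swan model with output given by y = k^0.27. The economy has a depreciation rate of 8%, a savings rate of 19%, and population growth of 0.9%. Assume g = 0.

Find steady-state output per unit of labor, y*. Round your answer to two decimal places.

Steady state requires s·f(k) = (n + δ)·k, i.e. s·k^α = (n + δ)·k.
Dividing both sides by k: k^(1−α) = s / (n + δ).
k^0.73 = 0.19 / (0.009 + 0.080) = 0.19 / 0.089 = 2.1348
k* = 2.1348^(1/0.73) ≈ 2.8260
y* = (k*)^α = 2.8260^0.27 ≈ 1.3238

y* ≈ 1.32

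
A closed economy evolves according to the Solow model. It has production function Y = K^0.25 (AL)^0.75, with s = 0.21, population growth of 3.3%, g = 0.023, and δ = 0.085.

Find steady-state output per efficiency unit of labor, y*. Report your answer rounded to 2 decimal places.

In steady state, investment equals break-even investment: s·k^α = (n + g + δ)·k.
Dividing both sides by k: k^(1−α) = s / (n + g + δ).
k^0.75 = 0.21 / (0.033 + 0.023 + 0.085) = 0.21 / 0.141 = 1.4894
k* = 1.4894^(1/0.75) ≈ 1.7009
y* = (k*)^α = 1.7009^0.25 ≈ 1.1420

y* = 1.14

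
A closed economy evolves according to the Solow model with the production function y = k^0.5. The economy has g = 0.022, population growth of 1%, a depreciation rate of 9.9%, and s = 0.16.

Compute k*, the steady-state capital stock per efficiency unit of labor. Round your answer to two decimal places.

k* = 1.49

Steady state requires s·f(k) = (n + g + δ)·k, i.e. s·k^α = (n + g + δ)·k.
Rearranging, k^(1−α) = s / (n + g + δ).
k^0.5 = 0.16 / (0.010 + 0.022 + 0.099) = 0.16 / 0.131 = 1.2214
k* = 1.2214^(1/0.5) ≈ 1.4918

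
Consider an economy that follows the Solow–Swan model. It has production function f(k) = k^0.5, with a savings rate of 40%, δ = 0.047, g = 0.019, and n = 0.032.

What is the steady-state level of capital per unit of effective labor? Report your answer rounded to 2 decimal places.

k* = 16.66

In steady state, investment equals break-even investment: s·k^α = (n + g + δ)·k.
Rearranging, k^(1−α) = s / (n + g + δ).
k^0.5 = 0.40 / (0.032 + 0.019 + 0.047) = 0.40 / 0.098 = 4.0816
k* = 4.0816^(1/0.5) ≈ 16.6595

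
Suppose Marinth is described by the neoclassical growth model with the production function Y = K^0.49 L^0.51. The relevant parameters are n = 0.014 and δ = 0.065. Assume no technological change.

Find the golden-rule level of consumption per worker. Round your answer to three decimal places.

At the golden rule, f'(k) = n + δ, so α·k^(α−1) = n + δ and k_gold = (α/(n + δ))^(1/(1−α)).
k_gold = (0.49/0.079)^(1/0.51) = 6.2025^1.9608 ≈ 35.8150
c_gold = f(k_gold) − (n + δ)·k_gold = 5.7742 − 0.079×35.8150 ≈ 2.9448

c_gold ≈ 2.945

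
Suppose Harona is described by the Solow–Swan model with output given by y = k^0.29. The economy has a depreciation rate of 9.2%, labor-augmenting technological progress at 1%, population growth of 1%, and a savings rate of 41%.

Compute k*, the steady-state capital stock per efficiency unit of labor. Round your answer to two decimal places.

k* = 6.22

Steady state requires s·f(k) = (n + g + δ)·k, i.e. s·k^α = (n + g + δ)·k.
Rearranging, k^(1−α) = s / (n + g + δ).
k^0.71 = 0.41 / (0.010 + 0.010 + 0.092) = 0.41 / 0.112 = 3.6607
k* = 3.6607^(1/0.71) ≈ 6.2195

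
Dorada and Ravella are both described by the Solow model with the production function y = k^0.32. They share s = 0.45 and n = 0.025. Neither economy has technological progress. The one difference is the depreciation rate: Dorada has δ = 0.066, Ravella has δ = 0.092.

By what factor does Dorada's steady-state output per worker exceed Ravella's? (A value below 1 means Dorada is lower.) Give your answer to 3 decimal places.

Steady-state y* = [s/(n + δ)]^(α/(1−α)), so the ratio is [ (s_D/(n + δ)_D) / (s_R/(n + δ)_R) ]^0.4706.
s_D/(n + δ)_D = 0.45/0.091 = 4.9451; s_R/(n + δ)_R = 0.45/0.117 = 3.8462.
Ratio = (4.9451/3.8462)^0.4706 = 1.2857^0.4706 ≈ 1.1255

y*_D / y*_R ≈ 1.126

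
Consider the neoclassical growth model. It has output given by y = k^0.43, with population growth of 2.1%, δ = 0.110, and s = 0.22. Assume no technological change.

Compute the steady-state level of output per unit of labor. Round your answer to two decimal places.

y* ≈ 1.48

In steady state, investment equals break-even investment: s·k^α = (n + δ)·k.
Dividing both sides by k: k^(1−α) = s / (n + δ).
k^0.57 = 0.22 / (0.021 + 0.110) = 0.22 / 0.131 = 1.6794
k* = 1.6794^(1/0.57) ≈ 2.4832
y* = (k*)^α = 2.4832^0.43 ≈ 1.4786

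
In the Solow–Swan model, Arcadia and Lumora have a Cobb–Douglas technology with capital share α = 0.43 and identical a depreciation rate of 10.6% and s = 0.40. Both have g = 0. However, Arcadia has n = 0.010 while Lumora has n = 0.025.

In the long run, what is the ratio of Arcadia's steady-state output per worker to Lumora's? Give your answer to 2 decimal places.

Steady-state y* = [s/(n + δ)]^(α/(1−α)), so the ratio is [ (s_A/(n + δ)_A) / (s_L/(n + δ)_L) ]^0.7544.
s_A/(n + δ)_A = 0.40/0.116 = 3.4483; s_L/(n + δ)_L = 0.40/0.131 = 3.0534.
Ratio = (3.4483/3.0534)^0.7544 = 1.1293^0.7544 ≈ 1.0961

ratio ≈ 1.10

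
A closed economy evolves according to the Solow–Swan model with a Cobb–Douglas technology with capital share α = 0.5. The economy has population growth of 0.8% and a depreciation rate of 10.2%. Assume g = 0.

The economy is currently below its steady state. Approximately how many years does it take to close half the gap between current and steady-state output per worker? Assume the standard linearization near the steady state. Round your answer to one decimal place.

t_½ ≈ 12.6 years

Near the steady state the convergence rate is λ = (1 − α)(n + δ).
λ = (1 − 0.5) × 0.110 = 0.5 × 0.110 = 0.0550
Half-life = ln 2 / λ = 0.6931 / 0.0550 ≈ 12.60 years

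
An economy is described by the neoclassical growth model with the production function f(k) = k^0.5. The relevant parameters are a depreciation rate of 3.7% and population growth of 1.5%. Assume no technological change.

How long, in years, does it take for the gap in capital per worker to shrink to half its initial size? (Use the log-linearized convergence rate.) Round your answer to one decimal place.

half-life ≈ 26.7 years

Near the steady state the convergence rate is λ = (1 − α)(n + δ).
λ = (1 − 0.5) × 0.052 = 0.5 × 0.052 = 0.0260
Half-life = ln 2 / λ = 0.6931 / 0.0260 ≈ 26.66 years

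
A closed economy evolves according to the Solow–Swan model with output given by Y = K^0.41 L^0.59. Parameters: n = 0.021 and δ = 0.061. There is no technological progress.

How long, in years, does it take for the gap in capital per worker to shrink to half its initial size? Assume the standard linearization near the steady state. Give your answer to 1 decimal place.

Near the steady state the convergence rate is λ = (1 − α)(n + δ).
λ = (1 − 0.41) × 0.082 = 0.59 × 0.082 = 0.04838
Half-life = ln 2 / λ = 0.6931 / 0.04838 ≈ 14.33 years

about 14.3 years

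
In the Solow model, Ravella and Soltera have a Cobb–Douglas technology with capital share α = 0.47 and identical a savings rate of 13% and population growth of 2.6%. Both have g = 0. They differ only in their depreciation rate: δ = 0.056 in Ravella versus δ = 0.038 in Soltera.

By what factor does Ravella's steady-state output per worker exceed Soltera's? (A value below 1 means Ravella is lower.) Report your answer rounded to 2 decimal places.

ratio ≈ 0.80

Steady-state y* = [s/(n + δ)]^(α/(1−α)), so the ratio is [ (s_R/(n + δ)_R) / (s_S/(n + δ)_S) ]^0.8868.
s_R/(n + δ)_R = 0.13/0.082 = 1.5854; s_S/(n + δ)_S = 0.13/0.064 = 2.0313.
Ratio = (1.5854/2.0313)^0.8868 = 0.7805^0.8868 ≈ 0.8027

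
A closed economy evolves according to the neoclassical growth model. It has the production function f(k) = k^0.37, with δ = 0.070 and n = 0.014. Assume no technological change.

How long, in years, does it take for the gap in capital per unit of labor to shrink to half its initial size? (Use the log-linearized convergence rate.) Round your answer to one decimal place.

about 13.1 years

Near the steady state the convergence rate is λ = (1 − α)(n + δ).
λ = (1 − 0.37) × 0.084 = 0.63 × 0.084 = 0.05292
Half-life = ln 2 / λ = 0.6931 / 0.05292 ≈ 13.10 years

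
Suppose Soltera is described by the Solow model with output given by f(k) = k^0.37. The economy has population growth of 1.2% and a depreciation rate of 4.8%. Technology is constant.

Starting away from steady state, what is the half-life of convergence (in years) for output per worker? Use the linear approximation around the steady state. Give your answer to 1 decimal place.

Near the steady state the convergence rate is λ = (1 − α)(n + δ).
λ = (1 − 0.37) × 0.060 = 0.63 × 0.060 = 0.0378
Half-life = ln 2 / λ = 0.6931 / 0.0378 ≈ 18.34 years

about 18.3 years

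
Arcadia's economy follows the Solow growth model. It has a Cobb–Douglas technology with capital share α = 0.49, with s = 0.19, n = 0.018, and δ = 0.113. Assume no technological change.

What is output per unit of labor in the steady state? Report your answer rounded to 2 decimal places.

Steady state requires s·f(k) = (n + δ)·k, i.e. s·k^α = (n + δ)·k.
Dividing both sides by k: k^(1−α) = s / (n + δ).
k^0.51 = 0.19 / (0.018 + 0.113) = 0.19 / 0.131 = 1.4504
k* = 1.4504^(1/0.51) ≈ 2.0732
y* = (k*)^α = 2.0732^0.49 ≈ 1.4294

y* ≈ 1.43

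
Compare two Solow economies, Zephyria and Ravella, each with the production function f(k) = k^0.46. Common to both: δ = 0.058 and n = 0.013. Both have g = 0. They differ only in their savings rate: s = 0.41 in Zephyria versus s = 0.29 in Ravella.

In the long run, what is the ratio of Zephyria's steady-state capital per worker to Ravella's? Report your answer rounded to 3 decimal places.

ratio ≈ 1.899

Steady-state k* = [s/(n + δ)]^(1/(1−α)), so the ratio is [ (s_Z/(n + δ)_Z) / (s_R/(n + δ)_R) ]^1.8519.
s_Z/(n + δ)_Z = 0.41/0.071 = 5.7746; s_R/(n + δ)_R = 0.29/0.071 = 4.0845.
Ratio = (5.7746/4.0845)^1.8519 = 1.4138^1.8519 ≈ 1.8989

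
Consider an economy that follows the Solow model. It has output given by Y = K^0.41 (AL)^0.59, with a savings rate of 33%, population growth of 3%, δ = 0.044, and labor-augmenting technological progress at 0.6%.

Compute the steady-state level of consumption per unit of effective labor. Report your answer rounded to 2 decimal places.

c* = 1.79

At the steady state, Δk = 0, so s·k^α = (n + g + δ)·k.
Dividing both sides by k: k^(1−α) = s / (n + g + δ).
k^0.59 = 0.33 / (0.030 + 0.006 + 0.044) = 0.33 / 0.080 = 4.1250
k* = 4.1250^(1/0.59) ≈ 11.0431
y* = (k*)^α = 11.0431^0.41 ≈ 2.6771
c* = (1 − s)·y* = (1 − 0.33) × 2.6771 ≈ 1.7937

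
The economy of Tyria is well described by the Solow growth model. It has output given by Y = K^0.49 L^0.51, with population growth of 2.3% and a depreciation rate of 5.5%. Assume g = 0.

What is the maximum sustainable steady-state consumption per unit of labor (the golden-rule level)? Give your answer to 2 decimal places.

At the golden rule, f'(k) = n + δ, so α·k^(α−1) = n + δ and k_gold = (α/(n + δ))^(1/(1−α)).
k_gold = (0.49/0.078)^(1/0.51) = 6.2821^1.9608 ≈ 36.7218
c_gold = f(k_gold) − (n + δ)·k_gold = 5.8454 − 0.078×36.7218 ≈ 2.9811

c_gold ≈ 2.98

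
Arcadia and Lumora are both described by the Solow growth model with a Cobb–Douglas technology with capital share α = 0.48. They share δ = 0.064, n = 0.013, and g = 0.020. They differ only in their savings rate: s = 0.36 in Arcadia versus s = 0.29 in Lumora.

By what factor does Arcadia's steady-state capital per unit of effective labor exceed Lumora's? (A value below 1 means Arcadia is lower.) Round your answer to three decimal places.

ratio ≈ 1.516

Steady-state k* = [s/(n + g + δ)]^(1/(1−α)), so the ratio is [ (s_A/(n + g + δ)_A) / (s_L/(n + g + δ)_L) ]^1.9231.
s_A/(n + g + δ)_A = 0.36/0.097 = 3.7113; s_L/(n + g + δ)_L = 0.29/0.097 = 2.9897.
Ratio = (3.7113/2.9897)^1.9231 = 1.2414^1.9231 ≈ 1.5157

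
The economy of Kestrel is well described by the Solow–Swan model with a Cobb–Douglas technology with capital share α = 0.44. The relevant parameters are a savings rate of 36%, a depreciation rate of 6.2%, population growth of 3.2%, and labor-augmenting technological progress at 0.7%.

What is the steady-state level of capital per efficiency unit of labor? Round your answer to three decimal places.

k* = 9.676

In steady state, investment equals break-even investment: s·k^α = (n + g + δ)·k.
Dividing both sides by k: k^(1−α) = s / (n + g + δ).
k^0.56 = 0.36 / (0.032 + 0.007 + 0.062) = 0.36 / 0.101 = 3.5644
k* = 3.5644^(1/0.56) ≈ 9.6759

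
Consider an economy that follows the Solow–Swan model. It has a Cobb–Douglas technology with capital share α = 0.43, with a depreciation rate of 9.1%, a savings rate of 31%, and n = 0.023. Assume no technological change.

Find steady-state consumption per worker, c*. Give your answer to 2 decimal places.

c* = 1.47

At the steady state, Δk = 0, so s·k^α = (n + δ)·k.
Rearranging, k^(1−α) = s / (n + δ).
k^0.57 = 0.31 / (0.023 + 0.091) = 0.31 / 0.114 = 2.7193
k* = 2.7193^(1/0.57) ≈ 5.7837
y* = (k*)^α = 5.7837^0.43 ≈ 2.1269
c* = (1 − s)·y* = (1 − 0.31) × 2.1269 ≈ 1.4676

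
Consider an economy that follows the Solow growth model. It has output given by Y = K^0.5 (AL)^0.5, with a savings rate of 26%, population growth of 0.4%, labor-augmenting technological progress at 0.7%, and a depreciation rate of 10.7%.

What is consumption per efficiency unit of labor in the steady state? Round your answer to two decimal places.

In steady state, investment equals break-even investment: s·k^α = (n + g + δ)·k.
Dividing both sides by k: k^(1−α) = s / (n + g + δ).
k^0.5 = 0.26 / (0.004 + 0.007 + 0.107) = 0.26 / 0.118 = 2.2034
k* = 2.2034^(1/0.5) ≈ 4.8550
y* = (k*)^α = 4.8550^0.5 ≈ 2.2034
c* = (1 − s)·y* = (1 − 0.26) × 2.2034 ≈ 1.6305

c* ≈ 1.63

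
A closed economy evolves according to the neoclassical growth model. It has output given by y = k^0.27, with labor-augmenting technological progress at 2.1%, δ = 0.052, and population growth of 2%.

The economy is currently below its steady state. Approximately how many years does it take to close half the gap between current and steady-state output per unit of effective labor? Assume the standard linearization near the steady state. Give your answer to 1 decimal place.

Near the steady state the convergence rate is λ = (1 − α)(n + g + δ).
λ = (1 − 0.27) × 0.093 = 0.73 × 0.093 = 0.06789
Half-life = ln 2 / λ = 0.6931 / 0.06789 ≈ 10.21 years

about 10.2 years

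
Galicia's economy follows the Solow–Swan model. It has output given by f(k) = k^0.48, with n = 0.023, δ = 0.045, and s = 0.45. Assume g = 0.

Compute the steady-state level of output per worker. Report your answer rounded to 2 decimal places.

y* ≈ 5.72

Steady state requires s·f(k) = (n + δ)·k, i.e. s·k^α = (n + δ)·k.
Rearranging, k^(1−α) = s / (n + δ).
k^0.52 = 0.45 / (0.023 + 0.045) = 0.45 / 0.068 = 6.6176
k* = 6.6176^(1/0.52) ≈ 37.8678
y* = (k*)^α = 37.8678^0.48 ≈ 5.7223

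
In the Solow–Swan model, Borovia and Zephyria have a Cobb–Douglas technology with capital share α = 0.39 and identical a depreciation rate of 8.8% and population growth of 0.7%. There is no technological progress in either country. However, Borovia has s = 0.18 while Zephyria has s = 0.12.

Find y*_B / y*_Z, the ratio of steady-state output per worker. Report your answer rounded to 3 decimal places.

Steady-state y* = [s/(n + δ)]^(α/(1−α)), so the ratio is [ (s_B/(n + δ)_B) / (s_Z/(n + δ)_Z) ]^0.6393.
s_B/(n + δ)_B = 0.18/0.095 = 1.8947; s_Z/(n + δ)_Z = 0.12/0.095 = 1.2632.
Ratio = (1.8947/1.2632)^0.6393 = 1.4999^0.6393 ≈ 1.2959

ratio ≈ 1.296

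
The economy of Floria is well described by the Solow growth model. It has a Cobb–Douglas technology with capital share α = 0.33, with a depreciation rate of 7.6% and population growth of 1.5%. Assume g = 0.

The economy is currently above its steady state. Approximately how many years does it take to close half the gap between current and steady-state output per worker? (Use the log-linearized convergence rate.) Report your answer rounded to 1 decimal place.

about 11.4 years

Near the steady state the convergence rate is λ = (1 − α)(n + δ).
λ = (1 − 0.33) × 0.091 = 0.67 × 0.091 = 0.06097
Half-life = ln 2 / λ = 0.6931 / 0.06097 ≈ 11.37 years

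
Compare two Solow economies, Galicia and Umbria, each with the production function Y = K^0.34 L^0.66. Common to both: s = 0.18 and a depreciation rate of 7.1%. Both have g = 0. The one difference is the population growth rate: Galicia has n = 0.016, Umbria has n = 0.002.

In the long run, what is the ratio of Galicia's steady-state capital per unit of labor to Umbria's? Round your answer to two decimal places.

Steady-state k* = [s/(n + δ)]^(1/(1−α)), so the ratio is [ (s_G/(n + δ)_G) / (s_U/(n + δ)_U) ]^1.5152.
s_G/(n + δ)_G = 0.18/0.087 = 2.0690; s_U/(n + δ)_U = 0.18/0.073 = 2.4658.
Ratio = (2.0690/2.4658)^1.5152 = 0.8391^1.5152 ≈ 0.7666

ratio ≈ 0.77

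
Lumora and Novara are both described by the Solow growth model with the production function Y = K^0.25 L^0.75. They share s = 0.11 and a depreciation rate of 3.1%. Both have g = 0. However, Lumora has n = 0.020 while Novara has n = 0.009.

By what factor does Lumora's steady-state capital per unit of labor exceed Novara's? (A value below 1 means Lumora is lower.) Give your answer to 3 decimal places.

Steady-state k* = [s/(n + δ)]^(1/(1−α)), so the ratio is [ (s_L/(n + δ)_L) / (s_N/(n + δ)_N) ]^1.3333.
s_L/(n + δ)_L = 0.11/0.051 = 2.1569; s_N/(n + δ)_N = 0.11/0.040 = 2.7500.
Ratio = (2.1569/2.7500)^1.3333 = 0.7843^1.3333 ≈ 0.7233

ratio ≈ 0.723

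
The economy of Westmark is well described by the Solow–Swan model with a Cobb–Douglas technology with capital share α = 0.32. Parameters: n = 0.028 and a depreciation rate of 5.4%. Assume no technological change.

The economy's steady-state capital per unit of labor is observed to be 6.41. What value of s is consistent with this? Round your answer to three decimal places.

At the steady state, Δk = 0, so s·k^α = (n + δ)·k.
So s / (n + δ) = (k*)^(1−α) = 6.41^0.68 = 3.5372.
Therefore s = 3.5372 × (n + δ) = 3.5372 × 0.082 = 0.2901.

s ≈ 0.290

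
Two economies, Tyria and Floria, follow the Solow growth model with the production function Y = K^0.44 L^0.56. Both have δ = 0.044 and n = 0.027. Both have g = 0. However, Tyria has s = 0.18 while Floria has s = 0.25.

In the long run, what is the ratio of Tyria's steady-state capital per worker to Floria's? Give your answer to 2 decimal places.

ratio ≈ 0.56

Steady-state k* = [s/(n + δ)]^(1/(1−α)), so the ratio is [ (s_T/(n + δ)_T) / (s_F/(n + δ)_F) ]^1.7857.
s_T/(n + δ)_T = 0.18/0.071 = 2.5352; s_F/(n + δ)_F = 0.25/0.071 = 3.5211.
Ratio = (2.5352/3.5211)^1.7857 = 0.7200^1.7857 ≈ 0.5562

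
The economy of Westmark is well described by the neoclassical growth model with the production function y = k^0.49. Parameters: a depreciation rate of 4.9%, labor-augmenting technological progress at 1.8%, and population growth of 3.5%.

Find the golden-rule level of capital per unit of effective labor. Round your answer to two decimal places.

The golden rule sets f'(k) = n + g + δ, i.e. α·k^(α−1) = n + g + δ.
So k^(1−α) = α / (n + g + δ) = 0.49 / 0.102 = 4.8039.
k_gold = 4.8039^(1/0.51) ≈ 21.7000

k_gold ≈ 21.70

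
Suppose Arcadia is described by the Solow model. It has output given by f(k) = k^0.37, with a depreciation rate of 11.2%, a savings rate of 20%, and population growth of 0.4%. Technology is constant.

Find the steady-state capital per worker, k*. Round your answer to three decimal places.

k* = 2.374

At the steady state, Δk = 0, so s·k^α = (n + δ)·k.
Dividing both sides by k: k^(1−α) = s / (n + δ).
k^0.63 = 0.20 / (0.004 + 0.112) = 0.20 / 0.116 = 1.7241
k* = 1.7241^(1/0.63) ≈ 2.3741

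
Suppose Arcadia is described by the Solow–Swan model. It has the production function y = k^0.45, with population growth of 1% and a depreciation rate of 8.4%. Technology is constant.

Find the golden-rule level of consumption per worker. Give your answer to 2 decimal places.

c_gold ≈ 1.98

At the golden rule, f'(k) = n + δ, so α·k^(α−1) = n + δ and k_gold = (α/(n + δ))^(1/(1−α)).
k_gold = (0.45/0.094)^(1/0.55) = 4.7872^1.8182 ≈ 17.2395
c_gold = f(k_gold) − (n + δ)·k_gold = 3.6011 − 0.094×17.2395 ≈ 1.9806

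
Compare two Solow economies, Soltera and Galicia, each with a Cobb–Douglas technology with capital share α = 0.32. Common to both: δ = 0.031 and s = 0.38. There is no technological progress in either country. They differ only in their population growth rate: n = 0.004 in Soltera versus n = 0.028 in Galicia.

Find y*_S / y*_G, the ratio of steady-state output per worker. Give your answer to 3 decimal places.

ratio ≈ 1.279

Steady-state y* = [s/(n + δ)]^(α/(1−α)), so the ratio is [ (s_S/(n + δ)_S) / (s_G/(n + δ)_G) ]^0.4706.
s_S/(n + δ)_S = 0.38/0.035 = 10.8571; s_G/(n + δ)_G = 0.38/0.059 = 6.4407.
Ratio = (10.8571/6.4407)^0.4706 = 1.6857^0.4706 ≈ 1.2786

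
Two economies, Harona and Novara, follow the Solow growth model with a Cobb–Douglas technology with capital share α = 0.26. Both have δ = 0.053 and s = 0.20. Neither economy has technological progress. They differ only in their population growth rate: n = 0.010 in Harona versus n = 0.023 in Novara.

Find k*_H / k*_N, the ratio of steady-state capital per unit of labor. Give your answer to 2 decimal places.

k*_H / k*_N ≈ 1.29

Steady-state k* = [s/(n + δ)]^(1/(1−α)), so the ratio is [ (s_H/(n + δ)_H) / (s_N/(n + δ)_N) ]^1.3514.
s_H/(n + δ)_H = 0.20/0.063 = 3.1746; s_N/(n + δ)_N = 0.20/0.076 = 2.6316.
Ratio = (3.1746/2.6316)^1.3514 = 1.2063^1.3514 ≈ 1.2885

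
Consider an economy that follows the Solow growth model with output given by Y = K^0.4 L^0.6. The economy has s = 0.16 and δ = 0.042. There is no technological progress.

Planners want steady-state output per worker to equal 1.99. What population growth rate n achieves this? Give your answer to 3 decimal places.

Steady state requires s·f(k) = (n + δ)·k, i.e. s·k^α = (n + δ)·k.
Since y* = [s/(n + δ)]^(α/(1−α)), we have s/(n + δ) = (y*)^((1−α)/α) = 1.99^1.5 = 2.8072.
Therefore n + δ = s / 2.8072 = 0.16 / 2.8072 = 0.0570, so n = 0.0570 − 0.042 = 0.0150.

n ≈ 0.015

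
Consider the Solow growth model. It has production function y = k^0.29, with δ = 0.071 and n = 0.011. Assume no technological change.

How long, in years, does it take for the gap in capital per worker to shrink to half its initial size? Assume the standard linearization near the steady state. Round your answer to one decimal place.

Near the steady state the convergence rate is λ = (1 − α)(n + δ).
λ = (1 − 0.29) × 0.082 = 0.71 × 0.082 = 0.05822
Half-life = ln 2 / λ = 0.6931 / 0.05822 ≈ 11.90 years

t_½ ≈ 11.9 years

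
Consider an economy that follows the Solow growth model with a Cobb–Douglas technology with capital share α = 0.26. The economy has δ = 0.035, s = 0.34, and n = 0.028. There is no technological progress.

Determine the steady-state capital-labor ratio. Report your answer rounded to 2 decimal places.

Steady state requires s·f(k) = (n + δ)·k, i.e. s·k^α = (n + δ)·k.
Rearranging, k^(1−α) = s / (n + δ).
k^0.74 = 0.34 / (0.028 + 0.035) = 0.34 / 0.063 = 5.3968
k* = 5.3968^(1/0.74) ≈ 9.7583

k* = 9.76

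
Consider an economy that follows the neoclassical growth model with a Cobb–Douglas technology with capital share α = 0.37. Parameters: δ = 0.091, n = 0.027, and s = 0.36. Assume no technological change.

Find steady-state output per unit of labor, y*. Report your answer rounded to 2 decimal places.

y* ≈ 1.93

At the steady state, Δk = 0, so s·k^α = (n + δ)·k.
Dividing both sides by k: k^(1−α) = s / (n + δ).
k^0.63 = 0.36 / (0.027 + 0.091) = 0.36 / 0.118 = 3.0508
k* = 3.0508^(1/0.63) ≈ 5.8737
y* = (k*)^α = 5.8737^0.37 ≈ 1.9253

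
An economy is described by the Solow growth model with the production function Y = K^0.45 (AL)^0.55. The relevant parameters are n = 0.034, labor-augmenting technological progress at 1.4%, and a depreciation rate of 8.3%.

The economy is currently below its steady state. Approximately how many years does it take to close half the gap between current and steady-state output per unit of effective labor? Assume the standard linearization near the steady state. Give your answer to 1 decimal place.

about 9.6 years

Near the steady state the convergence rate is λ = (1 − α)(n + g + δ).
λ = (1 − 0.45) × 0.131 = 0.55 × 0.131 = 0.07205
Half-life = ln 2 / λ = 0.6931 / 0.07205 ≈ 9.62 years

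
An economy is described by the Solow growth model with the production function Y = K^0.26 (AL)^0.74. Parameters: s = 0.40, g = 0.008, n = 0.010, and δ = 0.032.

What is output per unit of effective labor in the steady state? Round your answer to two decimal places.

In steady state, investment equals break-even investment: s·k^α = (n + g + δ)·k.
Rearranging, k^(1−α) = s / (n + g + δ).
k^0.74 = 0.40 / (0.010 + 0.008 + 0.032) = 0.40 / 0.050 = 8.0000
k* = 8.0000^(1/0.74) ≈ 16.6109
y* = (k*)^α = 16.6109^0.26 ≈ 2.0764

y* = 2.08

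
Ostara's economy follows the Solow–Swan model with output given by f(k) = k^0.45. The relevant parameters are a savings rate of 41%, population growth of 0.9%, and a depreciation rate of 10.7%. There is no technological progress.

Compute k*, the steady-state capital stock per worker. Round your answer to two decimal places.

k* ≈ 9.93

At the steady state, Δk = 0, so s·k^α = (n + δ)·k.
Rearranging, k^(1−α) = s / (n + δ).
k^0.55 = 0.41 / (0.009 + 0.107) = 0.41 / 0.116 = 3.5345
k* = 3.5345^(1/0.55) ≈ 9.9302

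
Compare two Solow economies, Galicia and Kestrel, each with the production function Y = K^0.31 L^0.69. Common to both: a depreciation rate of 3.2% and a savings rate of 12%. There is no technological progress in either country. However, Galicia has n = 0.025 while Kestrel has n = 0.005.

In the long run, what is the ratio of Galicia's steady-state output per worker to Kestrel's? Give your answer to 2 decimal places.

Steady-state y* = [s/(n + δ)]^(α/(1−α)), so the ratio is [ (s_G/(n + δ)_G) / (s_K/(n + δ)_K) ]^0.4493.
s_G/(n + δ)_G = 0.12/0.057 = 2.1053; s_K/(n + δ)_K = 0.12/0.037 = 3.2432.
Ratio = (2.1053/3.2432)^0.4493 = 0.6491^0.4493 ≈ 0.8235

ratio ≈ 0.82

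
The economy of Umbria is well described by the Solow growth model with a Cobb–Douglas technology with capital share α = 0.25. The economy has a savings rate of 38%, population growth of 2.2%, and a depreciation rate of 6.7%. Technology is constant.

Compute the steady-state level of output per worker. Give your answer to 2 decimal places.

Steady state requires s·f(k) = (n + δ)·k, i.e. s·k^α = (n + δ)·k.
Rearranging, k^(1−α) = s / (n + δ).
k^0.75 = 0.38 / (0.022 + 0.067) = 0.38 / 0.089 = 4.2697
k* = 4.2697^(1/0.75) ≈ 6.9268
y* = (k*)^α = 6.9268^0.25 ≈ 1.6223

y* ≈ 1.62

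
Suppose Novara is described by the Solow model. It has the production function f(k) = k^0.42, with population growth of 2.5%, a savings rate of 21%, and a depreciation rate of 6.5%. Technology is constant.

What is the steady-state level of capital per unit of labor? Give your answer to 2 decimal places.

k* ≈ 4.31

At the steady state, Δk = 0, so s·k^α = (n + δ)·k.
Rearranging, k^(1−α) = s / (n + δ).
k^0.58 = 0.21 / (0.025 + 0.065) = 0.21 / 0.090 = 2.3333
k* = 2.3333^(1/0.58) ≈ 4.3096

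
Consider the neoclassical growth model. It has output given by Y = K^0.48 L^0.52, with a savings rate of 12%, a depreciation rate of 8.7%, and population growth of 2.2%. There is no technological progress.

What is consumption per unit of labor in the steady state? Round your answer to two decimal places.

c* = 0.96

In steady state, investment equals break-even investment: s·k^α = (n + δ)·k.
Dividing both sides by k: k^(1−α) = s / (n + δ).
k^0.52 = 0.12 / (0.022 + 0.087) = 0.12 / 0.109 = 1.1009
k* = 1.1009^(1/0.52) ≈ 1.2031
y* = (k*)^α = 1.2031^0.48 ≈ 1.0928
c* = (1 − s)·y* = (1 − 0.12) × 1.0928 ≈ 0.9617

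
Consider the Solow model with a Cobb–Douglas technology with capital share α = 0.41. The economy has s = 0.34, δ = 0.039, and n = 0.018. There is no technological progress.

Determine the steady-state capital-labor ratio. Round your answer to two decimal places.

k* = 20.63

Steady state requires s·f(k) = (n + δ)·k, i.e. s·k^α = (n + δ)·k.
Rearranging, k^(1−α) = s / (n + δ).
k^0.59 = 0.34 / (0.018 + 0.039) = 0.34 / 0.057 = 5.9649
k* = 5.9649^(1/0.59) ≈ 20.6339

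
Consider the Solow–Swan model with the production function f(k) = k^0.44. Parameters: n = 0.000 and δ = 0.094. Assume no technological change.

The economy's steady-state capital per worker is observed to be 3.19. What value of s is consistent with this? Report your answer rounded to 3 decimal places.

s ≈ 0.180

In steady state, investment equals break-even investment: s·k^α = (n + δ)·k.
So s / (n + δ) = (k*)^(1−α) = 3.19^0.56 = 1.9148.
Therefore s = 1.9148 × (n + δ) = 1.9148 × 0.094 = 0.1800.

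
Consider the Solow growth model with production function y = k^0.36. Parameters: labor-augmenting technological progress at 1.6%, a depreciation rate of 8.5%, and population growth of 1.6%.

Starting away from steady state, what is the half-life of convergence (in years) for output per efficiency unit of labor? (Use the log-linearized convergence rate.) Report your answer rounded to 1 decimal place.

about 9.3 years

Near the steady state the convergence rate is λ = (1 − α)(n + g + δ).
λ = (1 − 0.36) × 0.117 = 0.64 × 0.117 = 0.07488
Half-life = ln 2 / λ = 0.6931 / 0.07488 ≈ 9.26 years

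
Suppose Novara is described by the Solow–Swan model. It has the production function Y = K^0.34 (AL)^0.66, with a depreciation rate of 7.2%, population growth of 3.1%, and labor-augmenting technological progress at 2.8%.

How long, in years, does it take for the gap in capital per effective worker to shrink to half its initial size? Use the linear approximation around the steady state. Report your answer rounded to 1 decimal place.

Near the steady state the convergence rate is λ = (1 − α)(n + g + δ).
λ = (1 − 0.34) × 0.131 = 0.66 × 0.131 = 0.08646
Half-life = ln 2 / λ = 0.6931 / 0.08646 ≈ 8.02 years

about 8.0 years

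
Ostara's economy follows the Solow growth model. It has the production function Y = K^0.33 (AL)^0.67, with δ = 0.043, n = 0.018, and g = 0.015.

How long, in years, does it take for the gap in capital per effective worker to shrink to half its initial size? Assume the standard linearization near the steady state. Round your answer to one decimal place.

half-life ≈ 13.6 years

Near the steady state the convergence rate is λ = (1 − α)(n + g + δ).
λ = (1 − 0.33) × 0.076 = 0.67 × 0.076 = 0.05092
Half-life = ln 2 / λ = 0.6931 / 0.05092 ≈ 13.61 years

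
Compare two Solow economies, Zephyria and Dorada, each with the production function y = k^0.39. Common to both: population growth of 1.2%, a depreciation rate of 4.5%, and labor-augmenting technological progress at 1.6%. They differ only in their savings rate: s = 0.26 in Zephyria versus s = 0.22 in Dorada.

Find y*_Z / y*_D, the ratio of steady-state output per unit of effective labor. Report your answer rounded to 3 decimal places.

Steady-state y* = [s/(n + g + δ)]^(α/(1−α)), so the ratio is [ (s_Z/(n + g + δ)_Z) / (s_D/(n + g + δ)_D) ]^0.6393.
s_Z/(n + g + δ)_Z = 0.26/0.073 = 3.5616; s_D/(n + g + δ)_D = 0.22/0.073 = 3.0137.
Ratio = (3.5616/3.0137)^0.6393 = 1.1818^0.6393 ≈ 1.1127

y*_Z / y*_D ≈ 1.113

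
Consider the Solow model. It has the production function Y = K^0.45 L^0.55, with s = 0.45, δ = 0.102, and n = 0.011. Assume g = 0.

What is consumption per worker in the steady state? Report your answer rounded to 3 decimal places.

c* ≈ 1.704

In steady state, investment equals break-even investment: s·k^α = (n + δ)·k.
Rearranging, k^(1−α) = s / (n + δ).
k^0.55 = 0.45 / (0.011 + 0.102) = 0.45 / 0.113 = 3.9823
k* = 3.9823^(1/0.55) ≈ 12.3354
y* = (k*)^α = 12.3354^0.45 ≈ 3.0976
c* = (1 − s)·y* = (1 − 0.45) × 3.0976 ≈ 1.7037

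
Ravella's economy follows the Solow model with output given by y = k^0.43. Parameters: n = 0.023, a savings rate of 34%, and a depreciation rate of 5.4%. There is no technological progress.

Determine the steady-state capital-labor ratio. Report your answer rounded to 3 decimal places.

k* = 13.538

At the steady state, Δk = 0, so s·k^α = (n + δ)·k.
Rearranging, k^(1−α) = s / (n + δ).
k^0.57 = 0.34 / (0.023 + 0.054) = 0.34 / 0.077 = 4.4156
k* = 4.4156^(1/0.57) ≈ 13.5382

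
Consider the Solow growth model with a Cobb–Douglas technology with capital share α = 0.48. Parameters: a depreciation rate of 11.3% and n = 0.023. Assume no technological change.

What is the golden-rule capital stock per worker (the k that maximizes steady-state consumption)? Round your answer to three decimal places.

The golden rule sets f'(k) = n + δ, i.e. α·k^(α−1) = n + δ.
So k^(1−α) = α / (n + δ) = 0.48 / 0.136 = 3.5294.
k_gold = 3.5294^(1/0.52) ≈ 11.3050

k_gold ≈ 11.305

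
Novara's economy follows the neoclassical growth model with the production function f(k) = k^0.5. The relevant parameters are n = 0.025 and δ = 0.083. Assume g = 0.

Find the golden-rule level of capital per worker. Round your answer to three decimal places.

k_gold ≈ 21.433

The golden rule sets f'(k) = n + δ, i.e. α·k^(α−1) = n + δ.
So k^(1−α) = α / (n + δ) = 0.5 / 0.108 = 4.6296.
k_gold = 4.6296^(1/0.5) ≈ 21.4332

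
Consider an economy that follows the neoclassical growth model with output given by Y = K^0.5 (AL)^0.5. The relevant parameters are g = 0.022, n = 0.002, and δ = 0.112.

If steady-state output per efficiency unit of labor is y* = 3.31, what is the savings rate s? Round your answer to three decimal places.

s ≈ 0.450

Steady state requires s·f(k) = (n + g + δ)·k, i.e. s·k^α = (n + g + δ)·k.
Since y* = [s/(n + g + δ)]^(α/(1−α)), we have s/(n + g + δ) = (y*)^((1−α)/α) = 3.31^1 = 3.3100.
Therefore s = 3.3100 × (n + g + δ) = 3.3100 × 0.136 = 0.4502.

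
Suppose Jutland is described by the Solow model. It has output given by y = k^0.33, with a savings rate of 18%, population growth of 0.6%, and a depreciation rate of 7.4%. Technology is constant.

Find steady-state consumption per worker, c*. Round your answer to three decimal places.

In steady state, investment equals break-even investment: s·k^α = (n + δ)·k.
Rearranging, k^(1−α) = s / (n + δ).
k^0.67 = 0.18 / (0.006 + 0.074) = 0.18 / 0.080 = 2.2500
k* = 2.2500^(1/0.67) ≈ 3.3546
y* = (k*)^α = 3.3546^0.33 ≈ 1.4909
c* = (1 − s)·y* = (1 − 0.18) × 1.4909 ≈ 1.2225

c* = 1.223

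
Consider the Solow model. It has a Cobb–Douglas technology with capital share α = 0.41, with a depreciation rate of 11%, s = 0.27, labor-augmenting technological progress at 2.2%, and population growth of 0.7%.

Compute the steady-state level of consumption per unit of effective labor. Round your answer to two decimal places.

In steady state, investment equals break-even investment: s·k^α = (n + g + δ)·k.
Rearranging, k^(1−α) = s / (n + g + δ).
k^0.59 = 0.27 / (0.007 + 0.022 + 0.110) = 0.27 / 0.139 = 1.9424
k* = 1.9424^(1/0.59) ≈ 3.0811
y* = (k*)^α = 3.0811^0.41 ≈ 1.5862
c* = (1 − s)·y* = (1 − 0.27) × 1.5862 ≈ 1.1579

c* = 1.16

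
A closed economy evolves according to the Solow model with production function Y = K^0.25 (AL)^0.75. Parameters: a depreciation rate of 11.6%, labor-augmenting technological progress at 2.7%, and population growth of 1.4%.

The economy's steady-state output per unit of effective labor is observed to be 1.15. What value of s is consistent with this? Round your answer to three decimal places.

s ≈ 0.239

At the steady state, Δk = 0, so s·k^α = (n + g + δ)·k.
Since y* = [s/(n + g + δ)]^(α/(1−α)), we have s/(n + g + δ) = (y*)^((1−α)/α) = 1.15^3 = 1.5209.
Therefore s = 1.5209 × (n + g + δ) = 1.5209 × 0.157 = 0.2388.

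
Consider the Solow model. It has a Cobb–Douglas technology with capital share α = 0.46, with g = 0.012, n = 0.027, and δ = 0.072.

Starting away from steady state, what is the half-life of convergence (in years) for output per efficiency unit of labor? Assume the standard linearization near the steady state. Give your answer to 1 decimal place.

about 11.6 years

Near the steady state the convergence rate is λ = (1 − α)(n + g + δ).
λ = (1 − 0.46) × 0.111 = 0.54 × 0.111 = 0.05994
Half-life = ln 2 / λ = 0.6931 / 0.05994 ≈ 11.56 years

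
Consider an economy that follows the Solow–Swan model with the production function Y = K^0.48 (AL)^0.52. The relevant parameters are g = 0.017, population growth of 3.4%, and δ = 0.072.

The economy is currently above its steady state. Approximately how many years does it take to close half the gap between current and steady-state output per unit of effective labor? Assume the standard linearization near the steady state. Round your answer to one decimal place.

Near the steady state the convergence rate is λ = (1 − α)(n + g + δ).
λ = (1 − 0.48) × 0.123 = 0.52 × 0.123 = 0.06396
Half-life = ln 2 / λ = 0.6931 / 0.06396 ≈ 10.84 years

t_½ ≈ 10.8 years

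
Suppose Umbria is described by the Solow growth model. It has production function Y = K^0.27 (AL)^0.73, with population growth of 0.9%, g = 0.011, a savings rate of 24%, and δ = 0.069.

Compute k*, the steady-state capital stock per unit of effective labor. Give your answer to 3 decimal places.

k* = 3.892

At the steady state, Δk = 0, so s·k^α = (n + g + δ)·k.
Dividing both sides by k: k^(1−α) = s / (n + g + δ).
k^0.73 = 0.24 / (0.009 + 0.011 + 0.069) = 0.24 / 0.089 = 2.6966
k* = 2.6966^(1/0.73) ≈ 3.8919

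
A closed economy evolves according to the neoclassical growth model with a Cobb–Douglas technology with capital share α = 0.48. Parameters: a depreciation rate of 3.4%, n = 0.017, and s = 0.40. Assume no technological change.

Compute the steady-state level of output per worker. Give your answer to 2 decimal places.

At the steady state, Δk = 0, so s·k^α = (n + δ)·k.
Rearranging, k^(1−α) = s / (n + δ).
k^0.52 = 0.40 / (0.017 + 0.034) = 0.40 / 0.051 = 7.8431
k* = 7.8431^(1/0.52) ≈ 52.5011
y* = (k*)^α = 52.5011^0.48 ≈ 6.6939

y* ≈ 6.69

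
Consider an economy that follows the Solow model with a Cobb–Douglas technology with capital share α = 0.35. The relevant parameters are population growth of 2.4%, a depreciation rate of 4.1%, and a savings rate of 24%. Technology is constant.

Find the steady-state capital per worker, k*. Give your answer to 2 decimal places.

Steady state requires s·f(k) = (n + δ)·k, i.e. s·k^α = (n + δ)·k.
Dividing both sides by k: k^(1−α) = s / (n + δ).
k^0.65 = 0.24 / (0.024 + 0.041) = 0.24 / 0.065 = 3.6923
k* = 3.6923^(1/0.65) ≈ 7.4604

k* ≈ 7.46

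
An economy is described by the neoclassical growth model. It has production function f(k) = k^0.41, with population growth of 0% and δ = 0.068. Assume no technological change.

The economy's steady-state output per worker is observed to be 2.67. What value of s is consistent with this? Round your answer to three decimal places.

s ≈ 0.279

Steady state requires s·f(k) = (n + δ)·k, i.e. s·k^α = (n + δ)·k.
Since y* = [s/(n + δ)]^(α/(1−α)), we have s/(n + δ) = (y*)^((1−α)/α) = 2.67^1.439 = 4.1091.
Therefore s = 4.1091 × (n + δ) = 4.1091 × 0.068 = 0.2794.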